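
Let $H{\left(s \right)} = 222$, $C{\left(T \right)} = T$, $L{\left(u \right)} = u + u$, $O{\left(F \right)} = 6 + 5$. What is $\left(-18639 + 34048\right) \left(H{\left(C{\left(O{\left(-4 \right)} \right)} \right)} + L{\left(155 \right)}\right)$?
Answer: $8197588$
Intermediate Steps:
$O{\left(F \right)} = 11$
$L{\left(u \right)} = 2 u$
$\left(-18639 + 34048\right) \left(H{\left(C{\left(O{\left(-4 \right)} \right)} \right)} + L{\left(155 \right)}\right) = \left(-18639 + 34048\right) \left(222 + 2 \cdot 155\right) = 15409 \left(222 + 310\right) = 15409 \cdot 532 = 8197588$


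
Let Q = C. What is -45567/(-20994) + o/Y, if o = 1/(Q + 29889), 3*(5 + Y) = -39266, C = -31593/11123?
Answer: 16528084346956577/7614953874263021 ≈ 2.1705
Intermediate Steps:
C = -31593/11123 (C = -31593*1/11123 = -31593/11123 ≈ -2.8403)
Y = -39281/3 (Y = -5 + (⅓)*(-39266) = -5 - 39266/3 = -39281/3 ≈ -13094.)
Q = -31593/11123 ≈ -2.8403
o = 11123/332423754 (o = 1/(-31593/11123 + 29889) = 1/(332423754/11123) = 11123/332423754 ≈ 3.3460e-5)
-45567/(-20994) + o/Y = -45567/(-20994) + 11123/(332423754*(-39281/3)) = -45567*(-1/20994) + (11123/332423754)*(-3/39281) = 15189/6998 - 11123/4352645826958 = 16528084346956577/7614953874263021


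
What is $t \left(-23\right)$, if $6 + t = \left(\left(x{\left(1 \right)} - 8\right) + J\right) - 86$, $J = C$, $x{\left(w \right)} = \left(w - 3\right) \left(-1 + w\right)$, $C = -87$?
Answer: $4301$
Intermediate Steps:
$x{\left(w \right)} = \left(-1 + w\right) \left(-3 + w\right)$ ($x{\left(w \right)} = \left(-3 + w\right) \left(-1 + w\right) = \left(-1 + w\right) \left(-3 + w\right)$)
$J = -87$
$t = -187$ ($t = -6 + \left(\left(\left(\left(3 + 1^{2} - 4\right) - 8\right) - 87\right) - 86\right) = -6 + \left(\left(\left(\left(3 + 1 - 4\right) - 8\right) - 87\right) - 86\right) = -6 + \left(\left(\left(0 - 8\right) - 87\right) - 86\right) = -6 - 181 = -187$)
$t \left(-23\right) = \left(-187\right) \left(-23\right) = 4301$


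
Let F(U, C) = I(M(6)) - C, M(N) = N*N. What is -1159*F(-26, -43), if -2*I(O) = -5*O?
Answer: -154147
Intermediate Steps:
M(N) = N**2
I(O) = 5*O/2 (I(O) = -(-5)*O/2 = 5*O/2)
F(U, C) = 90 - C (F(U, C) = (5/2)*6**2 - C = (5/2)*36 - C = 90 - C)
-1159*F(-26, -43) = -1159*(90 - 1*(-43)) = -1159*(90 + 43) = -1159*133 = -154147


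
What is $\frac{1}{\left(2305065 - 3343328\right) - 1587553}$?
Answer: $- \frac{1}{2625816} \approx -3.8083 \cdot 10^{-7}$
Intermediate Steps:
$\frac{1}{\left(2305065 - 3343328\right) - 1587553} = \frac{1}{-1038263 - 1587553} = \frac{1}{-2625816} = - \frac{1}{2625816}$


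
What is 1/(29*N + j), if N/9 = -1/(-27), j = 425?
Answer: 3/1304 ≈ 0.0023006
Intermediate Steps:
N = ⅓ (N = 9*(-1/(-27)) = 9*(-1*(-1/27)) = 9*(1/27) = ⅓ ≈ 0.33333)
1/(29*N + j) = 1/(29*(⅓) + 425) = 1/(29/3 + 425) = 1/(1304/3) = 3/1304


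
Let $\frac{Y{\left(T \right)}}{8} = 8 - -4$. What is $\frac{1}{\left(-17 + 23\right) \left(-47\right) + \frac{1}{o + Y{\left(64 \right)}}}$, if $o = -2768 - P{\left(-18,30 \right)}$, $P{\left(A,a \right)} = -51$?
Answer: $- \frac{2621}{739123} \approx -0.0035461$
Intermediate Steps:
$Y{\left(T \right)} = 96$ ($Y{\left(T \right)} = 8 \left(8 - -4\right) = 8 \left(8 + 4\right) = 8 \cdot 12 = 96$)
$o = -2717$ ($o = -2768 - -51 = -2768 + 51 = -2717$)
$\frac{1}{\left(-17 + 23\right) \left(-47\right) + \frac{1}{o + Y{\left(64 \right)}}} = \frac{1}{\left(-17 + 23\right) \left(-47\right) + \frac{1}{-2717 + 96}} = \frac{1}{6 \left(-47\right) + \frac{1}{-2621}} = \frac{1}{-282 - \frac{1}{2621}} = \frac{1}{- \frac{739123}{2621}} = - \frac{2621}{739123}$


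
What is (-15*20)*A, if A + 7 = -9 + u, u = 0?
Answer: 4800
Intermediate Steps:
A = -16 (A = -7 + (-9 + 0) = -7 - 9 = -16)
(-15*20)*A = -15*20*(-16) = -300*(-16) = 4800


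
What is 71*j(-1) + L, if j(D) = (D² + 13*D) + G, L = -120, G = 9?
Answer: -333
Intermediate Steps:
j(D) = 9 + D² + 13*D (j(D) = (D² + 13*D) + 9 = 9 + D² + 13*D)
71*j(-1) + L = 71*(9 + (-1)² + 13*(-1)) - 120 = 71*(9 + 1 - 13) - 120 = 71*(-3) - 120 = -213 - 120 = -333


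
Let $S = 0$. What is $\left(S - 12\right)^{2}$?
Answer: $144$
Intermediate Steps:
$\left(S - 12\right)^{2} = \left(0 - 12\right)^{2} = \left(-12\right)^{2} = 144$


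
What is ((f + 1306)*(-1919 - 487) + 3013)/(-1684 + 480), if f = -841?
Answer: 1115777/1204 ≈ 926.72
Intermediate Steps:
((f + 1306)*(-1919 - 487) + 3013)/(-1684 + 480) = ((-841 + 1306)*(-1919 - 487) + 3013)/(-1684 + 480) = (465*(-2406) + 3013)/(-1204) = (-1118790 + 3013)*(-1/1204) = -1115777*(-1/1204) = 1115777/1204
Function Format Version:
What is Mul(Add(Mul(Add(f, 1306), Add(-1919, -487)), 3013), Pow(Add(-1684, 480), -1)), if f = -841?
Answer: Rational(1115777, 1204) ≈ 926.72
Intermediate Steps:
Mul(Add(Mul(Add(f, 1306), Add(-1919, -487)), 3013), Pow(Add(-1684, 480), -1)) = Mul(Add(Mul(Add(-841, 1306), Add(-1919, -487)), 3013), Pow(Add(-1684, 480), -1)) = Mul(Add(Mul(465, -2406), 3013), Pow(-1204, -1)) = Mul(Add(-1118790, 3013), Rational(-1, 1204)) = Mul(-1115777, Rational(-1, 1204)) = Rational(1115777, 1204)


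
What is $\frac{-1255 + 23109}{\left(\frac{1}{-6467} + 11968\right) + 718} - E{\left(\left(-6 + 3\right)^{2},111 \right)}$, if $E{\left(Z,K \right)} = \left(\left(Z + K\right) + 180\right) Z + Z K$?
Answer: $- \frac{303325965521}{82040361} \approx -3697.3$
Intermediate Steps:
$E{\left(Z,K \right)} = K Z + Z \left(180 + K + Z\right)$ ($E{\left(Z,K \right)} = \left(\left(K + Z\right) + 180\right) Z + K Z = \left(180 + K + Z\right) Z + K Z = Z \left(180 + K + Z\right) + K Z = K Z + Z \left(180 + K + Z\right)$)
$\frac{-1255 + 23109}{\left(\frac{1}{-6467} + 11968\right) + 718} - E{\left(\left(-6 + 3\right)^{2},111 \right)} = \frac{-1255 + 23109}{\left(\frac{1}{-6467} + 11968\right) + 718} - \left(-6 + 3\right)^{2} \left(180 + \left(-6 + 3\right)^{2} + 2 \cdot 111\right) = \frac{21854}{\left(- \frac{1}{6467} + 11968\right) + 718} - \left(-3\right)^{2} \left(180 + \left(-3\right)^{2} + 222\right) = \frac{21854}{\frac{77397055}{6467} + 718} - 9 \left(180 + 9 + 222\right) = \frac{21854}{\frac{82040361}{6467}} - 9 \cdot 411 = 21854 \cdot \frac{6467}{82040361} - 3699 = \frac{141329818}{82040361} - 3699 = - \frac{303325965521}{82040361}$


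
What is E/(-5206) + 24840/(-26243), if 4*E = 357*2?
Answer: -11652297/11880092 ≈ -0.98083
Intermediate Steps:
E = 357/2 (E = (357*2)/4 = (¼)*714 = 357/2 ≈ 178.50)
E/(-5206) + 24840/(-26243) = (357/2)/(-5206) + 24840/(-26243) = (357/2)*(-1/5206) + 24840*(-1/26243) = -357/10412 - 1080/1141 = -11652297/11880092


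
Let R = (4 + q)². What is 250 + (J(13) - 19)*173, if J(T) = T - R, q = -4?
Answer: -788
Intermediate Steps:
R = 0 (R = (4 - 4)² = 0² = 0)
J(T) = T (J(T) = T - 1*0 = T + 0 = T)
250 + (J(13) - 19)*173 = 250 + (13 - 19)*173 = 250 - 6*173 = 250 - 1038 = -788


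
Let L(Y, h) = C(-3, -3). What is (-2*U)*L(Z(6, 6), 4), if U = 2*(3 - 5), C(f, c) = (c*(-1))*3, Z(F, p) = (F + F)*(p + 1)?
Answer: 72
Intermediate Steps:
Z(F, p) = 2*F*(1 + p) (Z(F, p) = (2*F)*(1 + p) = 2*F*(1 + p))
C(f, c) = -3*c (C(f, c) = -c*3 = -3*c)
L(Y, h) = 9 (L(Y, h) = -3*(-3) = 9)
U = -4 (U = 2*(-2) = -4)
(-2*U)*L(Z(6, 6), 4) = -2*(-4)*9 = 8*9 = 72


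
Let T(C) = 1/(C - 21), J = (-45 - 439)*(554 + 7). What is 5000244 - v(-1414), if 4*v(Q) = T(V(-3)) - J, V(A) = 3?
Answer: 355130137/72 ≈ 4.9324e+6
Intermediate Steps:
J = -271524 (J = -484*561 = -271524)
T(C) = 1/(-21 + C)
v(Q) = 4887431/72 (v(Q) = (1/(-21 + 3) - 1*(-271524))/4 = (1/(-18) + 271524)/4 = (-1/18 + 271524)/4 = (¼)*(4887431/18) = 4887431/72)
5000244 - v(-1414) = 5000244 - 1*4887431/72 = 5000244 - 4887431/72 = 355130137/72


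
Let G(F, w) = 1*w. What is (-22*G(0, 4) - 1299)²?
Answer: 1923769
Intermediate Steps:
G(F, w) = w
(-22*G(0, 4) - 1299)² = (-22*4 - 1299)² = (-88 - 1299)² = (-1387)² = 1923769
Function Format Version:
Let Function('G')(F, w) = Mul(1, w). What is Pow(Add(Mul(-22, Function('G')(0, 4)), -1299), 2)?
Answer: 1923769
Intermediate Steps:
Function('G')(F, w) = w
Pow(Add(Mul(-22, Function('G')(0, 4)), -1299), 2) = Pow(Add(Mul(-22, 4), -1299), 2) = Pow(Add(-88, -1299), 2) = Pow(-1387, 2) = 1923769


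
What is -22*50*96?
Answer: -105600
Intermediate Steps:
-22*50*96 = -1100*96 = -105600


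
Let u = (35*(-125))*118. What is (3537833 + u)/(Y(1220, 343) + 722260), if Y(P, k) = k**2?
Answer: 3021583/839909 ≈ 3.5975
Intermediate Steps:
u = -516250 (u = -4375*118 = -516250)
(3537833 + u)/(Y(1220, 343) + 722260) = (3537833 - 516250)/(343**2 + 722260) = 3021583/(117649 + 722260) = 3021583/839909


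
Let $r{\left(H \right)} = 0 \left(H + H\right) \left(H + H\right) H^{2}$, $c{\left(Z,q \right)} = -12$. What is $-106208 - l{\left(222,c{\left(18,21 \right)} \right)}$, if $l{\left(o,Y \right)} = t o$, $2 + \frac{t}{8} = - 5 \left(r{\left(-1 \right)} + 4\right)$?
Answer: $-67136$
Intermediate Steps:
$r{\left(H \right)} = 0$ ($r{\left(H \right)} = 0 \cdot 2 H 2 H H^{2} = 0 \cdot 4 H^{2} H^{2} = 0 \cdot 4 H^{4} = 0$)
$t = -176$ ($t = -16 + 8 \left(- 5 \left(0 + 4\right)\right) = -16 + 8 \left(\left(-5\right) 4\right) = -16 + 8 \left(-20\right) = -16 - 160 = -176$)
$l{\left(o,Y \right)} = - 176 o$
$-106208 - l{\left(222,c{\left(18,21 \right)} \right)} = -106208 - \left(-176\right) 222 = -106208 - -39072 = -106208 + 39072 = -67136$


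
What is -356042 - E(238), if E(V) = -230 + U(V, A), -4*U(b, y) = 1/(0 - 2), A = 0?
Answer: -2846497/8 ≈ -3.5581e+5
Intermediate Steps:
U(b, y) = ⅛ (U(b, y) = -1/(4*(0 - 2)) = -¼/(-2) = -¼*(-½) = ⅛)
E(V) = -1839/8 (E(V) = -230 + ⅛ = -1839/8)
-356042 - E(238) = -356042 - 1*(-1839/8) = -356042 + 1839/8 = -2846497/8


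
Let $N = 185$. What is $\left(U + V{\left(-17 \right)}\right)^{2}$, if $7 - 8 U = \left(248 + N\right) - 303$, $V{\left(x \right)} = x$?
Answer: $\frac{67081}{64} \approx 1048.1$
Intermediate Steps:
$U = - \frac{123}{8}$ ($U = \frac{7}{8} - \frac{\left(248 + 185\right) - 303}{8} = \frac{7}{8} - \frac{433 - 303}{8} = \frac{7}{8} - \frac{65}{4} = - \frac{123}{8} \approx -15.375$)
$\left(U + V{\left(-17 \right)}\right)^{2} = \left(- \frac{123}{8} - 17\right)^{2} = \left(- \frac{259}{8}\right)^{2} = \frac{67081}{64}$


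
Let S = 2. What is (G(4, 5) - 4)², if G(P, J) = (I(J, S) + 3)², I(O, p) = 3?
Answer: 1024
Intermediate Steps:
G(P, J) = 36 (G(P, J) = (3 + 3)² = 6² = 36)
(G(4, 5) - 4)² = (36 - 4)² = 32² = 1024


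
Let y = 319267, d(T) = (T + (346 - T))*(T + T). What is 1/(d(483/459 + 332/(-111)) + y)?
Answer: 5661/1799775787 ≈ 3.1454e-6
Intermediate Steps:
d(T) = 692*T (d(T) = 346*(2*T) = 692*T)
1/(d(483/459 + 332/(-111)) + y) = 1/(692*(483/459 + 332/(-111)) + 319267) = 1/(692*(483*(1/459) + 332*(-1/111)) + 319267) = 1/(692*(161/153 - 332/111) + 319267) = 1/(692*(-10975/5661) + 319267) = 1/(-7594700/5661 + 319267) = 1/(1799775787/5661) = 5661/1799775787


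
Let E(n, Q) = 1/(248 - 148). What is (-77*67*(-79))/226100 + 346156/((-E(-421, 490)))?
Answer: -1118083821777/32300 ≈ -3.4616e+7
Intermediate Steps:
E(n, Q) = 1/100
(-77*67*(-79))/226100 + 346156/((-E(-421, 490))) = (-77*67*(-79))/226100 + 346156/((-1*1/100)) = -5159*(-79)*(1/226100) + 346156/(-1/100) = 407561*(1/226100) + 346156*(-100) = 58223/32300 - 34615600 = -1118083821777/32300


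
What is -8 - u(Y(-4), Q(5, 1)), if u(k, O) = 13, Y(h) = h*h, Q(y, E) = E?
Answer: -21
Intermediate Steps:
Y(h) = h²
-8 - u(Y(-4), Q(5, 1)) = -8 - 1*13 = -8 - 13 = -21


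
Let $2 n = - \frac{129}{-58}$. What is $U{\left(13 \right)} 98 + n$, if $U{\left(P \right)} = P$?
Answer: $\frac{147913}{116} \approx 1275.1$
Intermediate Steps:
$n = \frac{129}{116}$ ($n = \frac{\left(-129\right) \frac{1}{-58}}{2} = \frac{\left(-129\right) \left(- \frac{1}{58}\right)}{2} = \frac{1}{2} \cdot \frac{129}{58} = \frac{129}{116} \approx 1.1121$)
$U{\left(13 \right)} 98 + n = 13 \cdot 98 + \frac{129}{116} = 1274 + \frac{129}{116} = \frac{147913}{116}$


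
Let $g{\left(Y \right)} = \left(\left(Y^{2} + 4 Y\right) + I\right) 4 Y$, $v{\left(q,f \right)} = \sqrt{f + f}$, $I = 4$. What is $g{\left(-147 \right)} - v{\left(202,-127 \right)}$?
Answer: $-12362700 - i \sqrt{254} \approx -1.2363 \cdot 10^{7} - 15.937 i$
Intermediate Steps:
$v{\left(q,f \right)} = \sqrt{2} \sqrt{f}$ ($v{\left(q,f \right)} = \sqrt{2 f} = \sqrt{2} \sqrt{f}$)
$g{\left(Y \right)} = Y \left(16 + 4 Y^{2} + 16 Y\right)$ ($g{\left(Y \right)} = \left(\left(Y^{2} + 4 Y\right) + 4\right) 4 Y = \left(4 + Y^{2} + 4 Y\right) 4 Y = \left(16 + 4 Y^{2} + 16 Y\right) Y = Y \left(16 + 4 Y^{2} + 16 Y\right)$)
$g{\left(-147 \right)} - v{\left(202,-127 \right)} = 4 \left(-147\right) \left(4 + \left(-147\right)^{2} + 4 \left(-147\right)\right) - \sqrt{2} \sqrt{-127} = 4 \left(-147\right) \left(4 + 21609 - 588\right) - \sqrt{2} i \sqrt{127} = 4 \left(-147\right) 21025 - i \sqrt{254} = -12362700 - i \sqrt{254}$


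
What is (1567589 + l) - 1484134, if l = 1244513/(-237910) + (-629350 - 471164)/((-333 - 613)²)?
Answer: 2220872986303519/26613683195 ≈ 83449.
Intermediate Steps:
l = -171944735206/26613683195 (l = 1244513*(-1/237910) - 1100514/((-946)²) = -1244513/237910 - 1100514/894916 = -1244513/237910 - 1100514*1/894916 = -1244513/237910 - 550257/447458 = -171944735206/26613683195 ≈ -6.4608)
(1567589 + l) - 1484134 = (1567589 - 171944735206/26613683195) - 1484134 = 41719145081231649/26613683195 - 1484134 = 2220872986303519/26613683195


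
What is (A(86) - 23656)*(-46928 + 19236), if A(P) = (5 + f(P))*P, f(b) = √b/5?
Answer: 643174392 - 2381512*√86/5 ≈ 6.3876e+8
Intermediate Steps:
f(b) = √b/5
A(P) = P*(5 + √P/5) (A(P) = (5 + √P/5)*P = P*(5 + √P/5))
(A(86) - 23656)*(-46928 + 19236) = ((⅕)*86*(25 + √86) - 23656)*(-46928 + 19236) = ((430 + 86*√86/5) - 23656)*(-27692) = (-23226 + 86*√86/5)*(-27692) = 643174392 - 2381512*√86/5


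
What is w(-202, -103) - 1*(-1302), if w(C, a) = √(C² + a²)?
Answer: 1302 + √51413 ≈ 1528.7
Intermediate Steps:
w(-202, -103) - 1*(-1302) = √((-202)² + (-103)²) - 1*(-1302) = √(40804 + 10609) + 1302 = √51413 + 1302 = 1302 + √51413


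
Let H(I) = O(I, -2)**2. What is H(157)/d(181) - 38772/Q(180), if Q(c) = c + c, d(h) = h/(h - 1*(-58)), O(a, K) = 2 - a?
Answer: 57224813/1810 ≈ 31616.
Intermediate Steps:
d(h) = h/(58 + h) (d(h) = h/(h + 58) = h/(58 + h))
H(I) = (2 - I)**2
Q(c) = 2*c
H(157)/d(181) - 38772/Q(180) = (-2 + 157)**2/((181/(58 + 181))) - 38772/(2*180) = 155**2/((181/239)) - 38772/360 = 24025/((181*(1/239))) - 38772*1/360 = 24025/(181/239) - 1077/10 = 24025*(239/181) - 1077/10 = 5741975/181 - 1077/10 = 57224813/1810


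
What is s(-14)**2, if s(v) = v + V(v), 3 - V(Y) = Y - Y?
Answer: 121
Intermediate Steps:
V(Y) = 3 (V(Y) = 3 - (Y - Y) = 3 - 1*0 = 3 + 0 = 3)
s(v) = 3 + v (s(v) = v + 3 = 3 + v)
s(-14)**2 = (3 - 14)**2 = (-11)**2 = 121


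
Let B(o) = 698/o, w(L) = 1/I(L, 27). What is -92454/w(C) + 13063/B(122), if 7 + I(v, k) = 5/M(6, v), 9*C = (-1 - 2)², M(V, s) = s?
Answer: 65329735/349 ≈ 1.8719e+5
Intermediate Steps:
C = 1 (C = (-1 - 2)²/9 = (⅑)*(-3)² = (⅑)*9 = 1)
I(v, k) = -7 + 5/v
w(L) = 1/(-7 + 5/L)
-92454/w(C) + 13063/B(122) = -92454/((-1*1/(-5 + 7*1))) + 13063/((698/122)) = -92454/((-1*1/(-5 + 7))) + 13063/((698*(1/122))) = -92454/((-1*1/2)) + 13063/(349/61) = -92454/((-1*1*½)) + 13063*(61/349) = -92454/(-½) + 796843/349 = -92454*(-2) + 796843/349 = 184908 + 796843/349 = 65329735/349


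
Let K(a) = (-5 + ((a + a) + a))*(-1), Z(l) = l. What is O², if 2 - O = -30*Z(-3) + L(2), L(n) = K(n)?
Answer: 7569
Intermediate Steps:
K(a) = 5 - 3*a (K(a) = (-5 + (2*a + a))*(-1) = (-5 + 3*a)*(-1) = 5 - 3*a)
L(n) = 5 - 3*n
O = -87 (O = 2 - (-30*(-3) + (5 - 3*2)) = 2 - (-5*(-18) + (5 - 6)) = 2 - (90 - 1) = 2 - 1*89 = 2 - 89 = -87)
O² = (-87)² = 7569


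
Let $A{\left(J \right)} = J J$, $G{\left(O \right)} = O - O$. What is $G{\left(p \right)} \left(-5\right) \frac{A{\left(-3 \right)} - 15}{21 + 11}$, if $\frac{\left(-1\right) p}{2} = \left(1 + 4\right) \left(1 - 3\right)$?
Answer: $0$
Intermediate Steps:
$p = 20$ ($p = - 2 \left(1 + 4\right) \left(1 - 3\right) = - 2 \cdot 5 \left(-2\right) = \left(-2\right) \left(-10\right) = 20$)
$G{\left(O \right)} = 0$
$A{\left(J \right)} = J^{2}$
$G{\left(p \right)} \left(-5\right) \frac{A{\left(-3 \right)} - 15}{21 + 11} = 0 \left(-5\right) \frac{\left(-3\right)^{2} - 15}{21 + 11} = 0 \frac{9 - 15}{32} = 0 \left(\left(-6\right) \frac{1}{32}\right) = 0 \left(- \frac{3}{16}\right) = 0$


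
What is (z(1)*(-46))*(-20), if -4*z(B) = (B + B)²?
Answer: -920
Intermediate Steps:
z(B) = -B² (z(B) = -(B + B)²/4 = -4*B²/4 = -B²)
(z(1)*(-46))*(-20) = (-1*1²*(-46))*(-20) = (-1*1*(-46))*(-20) = -1*(-46)*(-20) = 46*(-20) = -920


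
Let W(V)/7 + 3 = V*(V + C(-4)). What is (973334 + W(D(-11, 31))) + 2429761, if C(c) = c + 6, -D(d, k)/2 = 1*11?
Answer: 3406154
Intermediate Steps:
D(d, k) = -22 (D(d, k) = -2*11 = -22)
C(c) = 6 + c
W(V) = -21 + 7*V*(2 + V) (W(V) = -21 + 7*(V*(V + (6 - 4))) = -21 + 7*(V*(V + 2)) = -21 + 7*(V*(2 + V)) = -21 + 7*V*(2 + V))
(973334 + W(D(-11, 31))) + 2429761 = (973334 + (-21 + 7*(-22)**2 + 14*(-22))) + 2429761 = (973334 + (-21 + 7*484 - 308)) + 2429761 = (973334 + (-21 + 3388 - 308)) + 2429761 = (973334 + 3059) + 2429761 = 976393 + 2429761 = 3406154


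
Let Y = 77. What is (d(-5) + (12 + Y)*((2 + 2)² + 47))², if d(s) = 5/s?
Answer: 31427236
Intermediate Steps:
(d(-5) + (12 + Y)*((2 + 2)² + 47))² = (5/(-5) + (12 + 77)*((2 + 2)² + 47))² = (5*(-⅕) + 89*(4² + 47))² = (-1 + 89*(16 + 47))² = (-1 + 89*63)² = (-1 + 5607)² = 5606² = 31427236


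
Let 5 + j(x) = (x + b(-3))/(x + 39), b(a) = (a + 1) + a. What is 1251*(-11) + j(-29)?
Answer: -68847/5 ≈ -13769.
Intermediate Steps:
b(a) = 1 + 2*a (b(a) = (1 + a) + a = 1 + 2*a)
j(x) = -5 + (-5 + x)/(39 + x) (j(x) = -5 + (x + (1 + 2*(-3)))/(x + 39) = -5 + (x + (1 - 6))/(39 + x) = -5 + (x - 5)/(39 + x) = -5 + (-5 + x)/(39 + x))
1251*(-11) + j(-29) = 1251*(-11) + 4*(-50 - 1*(-29))/(39 - 29) = -13761 + 4*(-50 + 29)/10 = -13761 + 4*(⅒)*(-21) = -13761 - 42/5 = -68847/5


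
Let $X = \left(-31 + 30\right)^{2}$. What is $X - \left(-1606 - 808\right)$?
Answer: $2415$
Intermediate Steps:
$X = 1$ ($X = \left(-1\right)^{2} = 1$)
$X - \left(-1606 - 808\right) = 1 - \left(-1606 - 808\right) = 1 - -2414 = 1 + 2414 = 2415$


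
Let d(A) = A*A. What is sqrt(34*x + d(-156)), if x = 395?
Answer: sqrt(37766) ≈ 194.33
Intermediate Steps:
d(A) = A**2
sqrt(34*x + d(-156)) = sqrt(34*395 + (-156)**2) = sqrt(13430 + 24336) = sqrt(37766)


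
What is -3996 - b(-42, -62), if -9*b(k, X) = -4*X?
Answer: -35716/9 ≈ -3968.4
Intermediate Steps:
b(k, X) = 4*X/9 (b(k, X) = -(-4)*X/9 = 4*X/9)
-3996 - b(-42, -62) = -3996 - 4*(-62)/9 = -3996 - 1*(-248/9) = -3996 + 248/9 = -35716/9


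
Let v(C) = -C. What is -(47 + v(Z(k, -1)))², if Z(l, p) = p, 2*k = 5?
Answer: -2304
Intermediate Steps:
k = 5/2 (k = (½)*5 = 5/2 ≈ 2.5000)
-(47 + v(Z(k, -1)))² = -(47 - 1*(-1))² = -(47 + 1)² = -1*48² = -1*2304 = -2304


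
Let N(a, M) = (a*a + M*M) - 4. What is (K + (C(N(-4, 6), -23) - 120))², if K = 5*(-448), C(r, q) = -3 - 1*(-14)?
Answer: 5517801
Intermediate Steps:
N(a, M) = -4 + M² + a² (N(a, M) = (a² + M²) - 4 = (M² + a²) - 4 = -4 + M² + a²)
C(r, q) = 11 (C(r, q) = -3 + 14 = 11)
K = -2240
(K + (C(N(-4, 6), -23) - 120))² = (-2240 + (11 - 120))² = (-2240 - 109)² = (-2349)² = 5517801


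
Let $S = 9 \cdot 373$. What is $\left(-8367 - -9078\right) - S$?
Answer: $-2646$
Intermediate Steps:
$S = 3357$
$\left(-8367 - -9078\right) - S = \left(-8367 - -9078\right) - 3357 = \left(-8367 + 9078\right) - 3357 = 711 - 3357 = -2646$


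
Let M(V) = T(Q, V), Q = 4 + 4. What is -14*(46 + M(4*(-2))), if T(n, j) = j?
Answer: -532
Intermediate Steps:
Q = 8
M(V) = V
-14*(46 + M(4*(-2))) = -14*(46 + 4*(-2)) = -14*(46 - 8) = -14*38 = -532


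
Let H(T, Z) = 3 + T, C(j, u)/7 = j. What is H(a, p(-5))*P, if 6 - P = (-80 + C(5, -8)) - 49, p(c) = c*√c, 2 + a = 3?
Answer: 400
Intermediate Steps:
a = 1 (a = -2 + 3 = 1)
p(c) = c^(3/2)
C(j, u) = 7*j
P = 100 (P = 6 - ((-80 + 7*5) - 49) = 6 - ((-80 + 35) - 49) = 6 - (-45 - 49) = 6 - 1*(-94) = 6 + 94 = 100)
H(a, p(-5))*P = (3 + 1)*100 = 4*100 = 400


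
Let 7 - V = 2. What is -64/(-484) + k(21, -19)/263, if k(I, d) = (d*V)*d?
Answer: 222613/31823 ≈ 6.9953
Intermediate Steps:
V = 5 (V = 7 - 1*2 = 7 - 2 = 5)
k(I, d) = 5*d² (k(I, d) = (d*5)*d = (5*d)*d = 5*d²)
-64/(-484) + k(21, -19)/263 = -64/(-484) + (5*(-19)²)/263 = -64*(-1/484) + (5*361)*(1/263) = 16/121 + 1805*(1/263) = 16/121 + 1805/263 = 222613/31823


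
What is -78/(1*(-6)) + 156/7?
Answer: 247/7 ≈ 35.286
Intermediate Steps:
-78/(1*(-6)) + 156/7 = -78/(-6) + 156*(⅐) = -78*(-⅙) + 156/7 = 13 + 156/7 = 247/7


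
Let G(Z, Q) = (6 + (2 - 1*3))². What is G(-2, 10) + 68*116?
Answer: 7913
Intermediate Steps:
G(Z, Q) = 25 (G(Z, Q) = (6 + (2 - 3))² = (6 - 1)² = 5² = 25)
G(-2, 10) + 68*116 = 25 + 68*116 = 25 + 7888 = 7913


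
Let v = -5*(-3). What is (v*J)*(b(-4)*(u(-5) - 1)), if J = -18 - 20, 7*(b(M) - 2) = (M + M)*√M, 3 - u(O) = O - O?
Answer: -2280 + 18240*I/7 ≈ -2280.0 + 2605.7*I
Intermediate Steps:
u(O) = 3 (u(O) = 3 - (O - O) = 3 - 1*0 = 3 + 0 = 3)
b(M) = 2 + 2*M^(3/2)/7 (b(M) = 2 + ((M + M)*√M)/7 = 2 + ((2*M)*√M)/7 = 2 + (2*M^(3/2))/7 = 2 + 2*M^(3/2)/7)
J = -38
v = 15
(v*J)*(b(-4)*(u(-5) - 1)) = (15*(-38))*((2 + 2*(-4)^(3/2)/7)*(3 - 1)) = -570*(2 + 2*(-8*I)/7)*2 = -570*(2 - 16*I/7)*2 = -570*(4 - 32*I/7) = -2280 + 18240*I/7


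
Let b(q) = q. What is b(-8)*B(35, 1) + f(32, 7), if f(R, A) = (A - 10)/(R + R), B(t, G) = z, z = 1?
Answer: -515/64 ≈ -8.0469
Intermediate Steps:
B(t, G) = 1
f(R, A) = (-10 + A)/(2*R) (f(R, A) = (-10 + A)/((2*R)) = (-10 + A)*(1/(2*R)) = (-10 + A)/(2*R))
b(-8)*B(35, 1) + f(32, 7) = -8*1 + (1/2)*(-10 + 7)/32 = -8 + (1/2)*(1/32)*(-3) = -8 - 3/64 = -515/64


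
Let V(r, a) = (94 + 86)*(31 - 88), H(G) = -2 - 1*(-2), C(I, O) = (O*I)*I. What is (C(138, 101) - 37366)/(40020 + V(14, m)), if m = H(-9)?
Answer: 943039/14880 ≈ 63.376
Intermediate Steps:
C(I, O) = O*I² (C(I, O) = (I*O)*I = O*I²)
H(G) = 0 (H(G) = -2 + 2 = 0)
m = 0
V(r, a) = -10260 (V(r, a) = 180*(-57) = -10260)
(C(138, 101) - 37366)/(40020 + V(14, m)) = (101*138² - 37366)/(40020 - 10260) = (101*19044 - 37366)/29760 = (1923444 - 37366)*(1/29760) = 1886078*(1/29760) = 943039/14880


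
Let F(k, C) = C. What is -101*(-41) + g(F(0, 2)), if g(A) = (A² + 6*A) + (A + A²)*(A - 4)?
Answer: 4145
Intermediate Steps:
g(A) = A² + 6*A + (-4 + A)*(A + A²) (g(A) = (A² + 6*A) + (A + A²)*(-4 + A) = (A² + 6*A) + (-4 + A)*(A + A²) = A² + 6*A + (-4 + A)*(A + A²))
-101*(-41) + g(F(0, 2)) = -101*(-41) + 2*(2 + 2² - 2*2) = 4141 + 2*(2 + 4 - 4) = 4141 + 2*2 = 4141 + 4 = 4145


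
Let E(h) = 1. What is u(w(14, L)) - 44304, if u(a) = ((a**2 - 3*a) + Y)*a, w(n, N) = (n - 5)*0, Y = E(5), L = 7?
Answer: -44304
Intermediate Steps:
Y = 1
w(n, N) = 0 (w(n, N) = (-5 + n)*0 = 0)
u(a) = a*(1 + a**2 - 3*a) (u(a) = ((a**2 - 3*a) + 1)*a = (1 + a**2 - 3*a)*a = a*(1 + a**2 - 3*a))
u(w(14, L)) - 44304 = 0*(1 + 0**2 - 3*0) - 44304 = 0*(1 + 0 + 0) - 44304 = 0*1 - 44304 = 0 - 44304 = -44304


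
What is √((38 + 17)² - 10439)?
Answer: I*√7414 ≈ 86.105*I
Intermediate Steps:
√((38 + 17)² - 10439) = √(55² - 10439) = √(3025 - 10439) = √(-7414) = I*√7414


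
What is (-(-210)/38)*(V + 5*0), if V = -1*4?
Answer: -420/19 ≈ -22.105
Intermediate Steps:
V = -4
(-(-210)/38)*(V + 5*0) = (-(-210)/38)*(-4 + 5*0) = (-(-210)/38)*(-4 + 0) = -5*(-21/19)*(-4) = (105/19)*(-4) = -420/19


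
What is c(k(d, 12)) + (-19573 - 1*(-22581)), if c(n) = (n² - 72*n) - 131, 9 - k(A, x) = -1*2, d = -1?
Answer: 2206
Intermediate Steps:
k(A, x) = 11 (k(A, x) = 9 - (-1)*2 = 9 - 1*(-2) = 9 + 2 = 11)
c(n) = -131 + n² - 72*n
c(k(d, 12)) + (-19573 - 1*(-22581)) = (-131 + 11² - 72*11) + (-19573 - 1*(-22581)) = (-131 + 121 - 792) + (-19573 + 22581) = -802 + 3008 = 2206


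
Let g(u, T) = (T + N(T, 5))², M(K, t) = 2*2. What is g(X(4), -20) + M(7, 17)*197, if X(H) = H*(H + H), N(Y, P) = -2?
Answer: 1272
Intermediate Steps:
M(K, t) = 4
X(H) = 2*H² (X(H) = H*(2*H) = 2*H²)
g(u, T) = (-2 + T)² (g(u, T) = (T - 2)² = (-2 + T)²)
g(X(4), -20) + M(7, 17)*197 = (-2 - 20)² + 4*197 = (-22)² + 788 = 484 + 788 = 1272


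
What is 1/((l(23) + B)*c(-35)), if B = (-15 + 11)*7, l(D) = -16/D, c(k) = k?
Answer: 23/23100 ≈ 0.00099567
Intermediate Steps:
B = -28 (B = -4*7 = -28)
1/((l(23) + B)*c(-35)) = 1/((-16/23 - 28)*(-35)) = 1/(-660/23*(-35)) = 1/(23100/23) = 23/23100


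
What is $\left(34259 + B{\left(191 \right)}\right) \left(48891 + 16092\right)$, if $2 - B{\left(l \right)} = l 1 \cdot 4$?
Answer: $2176735551$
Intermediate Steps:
$B{\left(l \right)} = 2 - 4 l$ ($B{\left(l \right)} = 2 - l 1 \cdot 4 = 2 - l 4 = 2 - 4 l$)
$\left(34259 + B{\left(191 \right)}\right) \left(48891 + 16092\right) = \left(34259 + \left(2 - 764\right)\right) \left(48891 + 16092\right) = \left(34259 + \left(2 - 764\right)\right) 64983 = \left(34259 - 762\right) 64983 = 33497 \cdot 64983 = 2176735551$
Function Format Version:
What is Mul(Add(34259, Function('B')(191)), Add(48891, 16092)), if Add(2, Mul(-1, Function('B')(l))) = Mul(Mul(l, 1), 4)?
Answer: 2176735551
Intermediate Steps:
Function('B')(l) = Add(2, Mul(-4, l)) (Function('B')(l) = Add(2, Mul(-1, Mul(Mul(l, 1), 4))) = Add(2, Mul(-1, Mul(l, 4))) = Add(2, Mul(-1, Mul(4, l))) = Add(2, Mul(-4, l)))
Mul(Add(34259, Function('B')(191)), Add(48891, 16092)) = Mul(Add(34259, Add(2, Mul(-4, 191))), Add(48891, 16092)) = Mul(Add(34259, Add(2, -764)), 64983) = Mul(Add(34259, -762), 64983) = Mul(33497, 64983) = 2176735551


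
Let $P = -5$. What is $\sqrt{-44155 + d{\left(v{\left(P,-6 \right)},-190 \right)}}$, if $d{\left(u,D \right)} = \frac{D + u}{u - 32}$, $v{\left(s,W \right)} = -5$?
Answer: $\frac{2 i \sqrt{15110245}}{37} \approx 210.12 i$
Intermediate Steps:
$d{\left(u,D \right)} = \frac{D + u}{-32 + u}$
$\sqrt{-44155 + d{\left(v{\left(P,-6 \right)},-190 \right)}} = \sqrt{-44155 + \frac{-190 - 5}{-32 - 5}} = \sqrt{-44155 + \frac{1}{-37} \left(-195\right)} = \sqrt{-44155 - - \frac{195}{37}} = \sqrt{-44155 + \frac{195}{37}} = \sqrt{- \frac{1633540}{37}} = \frac{2 i \sqrt{15110245}}{37}$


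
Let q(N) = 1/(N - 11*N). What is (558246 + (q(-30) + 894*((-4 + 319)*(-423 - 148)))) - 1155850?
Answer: -48419074199/300 ≈ -1.6140e+8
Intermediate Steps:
q(N) = -1/(10*N) (q(N) = 1/(-10*N) = -1/(10*N))
(558246 + (q(-30) + 894*((-4 + 319)*(-423 - 148)))) - 1155850 = (558246 + (-1/10/(-30) + 894*((-4 + 319)*(-423 - 148)))) - 1155850 = (558246 + (-1/10*(-1/30) + 894*(315*(-571)))) - 1155850 = (558246 + (1/300 + 894*(-179865))) - 1155850 = (558246 + (1/300 - 160799310)) - 1155850 = (558246 - 48239792999/300) - 1155850 = -48072319199/300 - 1155850 = -48419074199/300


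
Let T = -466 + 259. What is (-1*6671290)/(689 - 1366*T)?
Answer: -6671290/283451 ≈ -23.536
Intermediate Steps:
T = -207
(-1*6671290)/(689 - 1366*T) = (-1*6671290)/(689 - 1366*(-207)) = -6671290/(689 + 282762) = -6671290/283451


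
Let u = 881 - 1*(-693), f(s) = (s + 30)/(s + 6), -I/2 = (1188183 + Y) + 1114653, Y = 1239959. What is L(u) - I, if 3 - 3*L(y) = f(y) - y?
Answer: 8397046664/1185 ≈ 7.0861e+6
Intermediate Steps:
I = -7085590 (I = -2*((1188183 + 1239959) + 1114653) = -2*(2428142 + 1114653) = -2*3542795 = -7085590)
f(s) = (30 + s)/(6 + s)
u = 1574 (u = 881 + 693 = 1574)
L(y) = 1 + y/3 - (30 + y)/(3*(6 + y)) (L(y) = 1 - ((30 + y)/(6 + y) - y)/3 = 1 - (-y + (30 + y)/(6 + y))/3 = 1 + (y/3 - (30 + y)/(3*(6 + y))) = 1 + y/3 - (30 + y)/(3*(6 + y)))
L(u) - I = (-12 + 1574**2 + 8*1574)/(3*(6 + 1574)) - 1*(-7085590) = (1/3)*(-12 + 2477476 + 12592)/1580 + 7085590 = (1/3)*(1/1580)*2490056 + 7085590 = 622514/1185 + 7085590 = 8397046664/1185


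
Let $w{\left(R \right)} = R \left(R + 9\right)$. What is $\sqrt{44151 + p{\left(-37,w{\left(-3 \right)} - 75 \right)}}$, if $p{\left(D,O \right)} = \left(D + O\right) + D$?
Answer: $4 \sqrt{2749} \approx 209.72$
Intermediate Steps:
$w{\left(R \right)} = R \left(9 + R\right)$
$p{\left(D,O \right)} = O + 2 D$
$\sqrt{44151 + p{\left(-37,w{\left(-3 \right)} - 75 \right)}} = \sqrt{44151 + \left(\left(- 3 \left(9 - 3\right) - 75\right) + 2 \left(-37\right)\right)} = \sqrt{44151 - 167} = \sqrt{43984} = 4 \sqrt{2749}$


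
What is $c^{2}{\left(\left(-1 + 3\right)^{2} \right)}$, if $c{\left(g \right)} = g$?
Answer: $16$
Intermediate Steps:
$c^{2}{\left(\left(-1 + 3\right)^{2} \right)} = \left(\left(-1 + 3\right)^{2}\right)^{2} = \left(2^{2}\right)^{2} = 4^{2} = 16$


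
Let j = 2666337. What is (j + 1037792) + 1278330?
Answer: 4982459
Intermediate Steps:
(j + 1037792) + 1278330 = (2666337 + 1037792) + 1278330 = 3704129 + 1278330 = 4982459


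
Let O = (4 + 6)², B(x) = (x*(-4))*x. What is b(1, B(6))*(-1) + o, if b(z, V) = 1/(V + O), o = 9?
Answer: 397/44 ≈ 9.0227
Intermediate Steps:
B(x) = -4*x² (B(x) = (-4*x)*x = -4*x²)
O = 100 (O = 10² = 100)
b(z, V) = 1/(100 + V) (b(z, V) = 1/(V + 100) = 1/(100 + V))
b(1, B(6))*(-1) + o = -1/(100 - 4*6²) + 9 = -1/(100 - 4*36) + 9 = -1/(100 - 144) + 9 = -1/(-44) + 9 = -1/44*(-1) + 9 = 1/44 + 9 = 397/44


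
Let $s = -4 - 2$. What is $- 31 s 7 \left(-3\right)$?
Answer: $-3906$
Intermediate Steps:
$s = -6$ ($s = -4 - 2 = -6$)
$- 31 s 7 \left(-3\right) = \left(-31\right) \left(-6\right) 7 \left(-3\right) = 186 \left(-21\right) = -3906$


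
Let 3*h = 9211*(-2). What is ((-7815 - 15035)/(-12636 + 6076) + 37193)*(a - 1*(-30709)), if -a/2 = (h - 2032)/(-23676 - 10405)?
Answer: 622863791092741/545296 ≈ 1.1422e+9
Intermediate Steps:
h = -18422/3 (h = (9211*(-2))/3 = (⅓)*(-18422) = -18422/3 ≈ -6140.7)
a = -49036/102243 (a = -2*(-18422/3 - 2032)/(-23676 - 10405) = -(-49036)/(3*(-34081)) = -(-49036)*(-1)/(3*34081) = -2*24518/102243 = -49036/102243 ≈ -0.47960)
((-7815 - 15035)/(-12636 + 6076) + 37193)*(a - 1*(-30709)) = ((-7815 - 15035)/(-12636 + 6076) + 37193)*(-49036/102243 - 1*(-30709)) = (-22850/(-6560) + 37193)*(-49036/102243 + 30709) = (-22850*(-1/6560) + 37193)*(3139731251/102243) = (2285/656 + 37193)*(3139731251/102243) = (24400893/656)*(3139731251/102243) = 622863791092741/545296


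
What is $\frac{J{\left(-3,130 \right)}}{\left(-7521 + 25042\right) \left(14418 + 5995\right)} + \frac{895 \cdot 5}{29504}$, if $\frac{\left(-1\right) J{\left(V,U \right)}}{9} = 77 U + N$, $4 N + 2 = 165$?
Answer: $\frac{1597842538223}{10552287728192} \approx 0.15142$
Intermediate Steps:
$N = \frac{163}{4}$ ($N = - \frac{1}{2} + \frac{1}{4} \cdot 165 = - \frac{1}{2} + \frac{165}{4} = \frac{163}{4} \approx 40.75$)
$J{\left(V,U \right)} = - \frac{1467}{4} - 693 U$ ($J{\left(V,U \right)} = - 9 \left(77 U + \frac{163}{4}\right) = - 9 \left(\frac{163}{4} + 77 U\right) = - \frac{1467}{4} - 693 U$)
$\frac{J{\left(-3,130 \right)}}{\left(-7521 + 25042\right) \left(14418 + 5995\right)} + \frac{895 \cdot 5}{29504} = \frac{- \frac{1467}{4} - 90090}{\left(-7521 + 25042\right) \left(14418 + 5995\right)} + \frac{895 \cdot 5}{29504} = \frac{- \frac{1467}{4} - 90090}{17521 \cdot 20413} + 4475 \cdot \frac{1}{29504} = - \frac{361827}{4 \cdot 357656173} + \frac{4475}{29504} = \left(- \frac{361827}{4}\right) \frac{1}{357656173} + \frac{4475}{29504} = - \frac{361827}{1430624692} + \frac{4475}{29504} = \frac{1597842538223}{10552287728192}$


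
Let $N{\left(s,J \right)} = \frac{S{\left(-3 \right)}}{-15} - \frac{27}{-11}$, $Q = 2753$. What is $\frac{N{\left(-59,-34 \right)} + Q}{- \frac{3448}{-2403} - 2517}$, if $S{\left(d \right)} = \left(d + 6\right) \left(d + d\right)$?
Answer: $- \frac{364333248}{332469665} \approx -1.0958$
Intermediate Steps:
$S{\left(d \right)} = 2 d \left(6 + d\right)$ ($S{\left(d \right)} = \left(6 + d\right) 2 d = 2 d \left(6 + d\right)$)
$N{\left(s,J \right)} = \frac{201}{55}$ ($N{\left(s,J \right)} = \frac{2 \left(-3\right) \left(6 - 3\right)}{-15} - \frac{27}{-11} = 2 \left(-3\right) 3 \left(- \frac{1}{15}\right) - - \frac{27}{11} = \left(-18\right) \left(- \frac{1}{15}\right) + \frac{27}{11} = \frac{6}{5} + \frac{27}{11} = \frac{201}{55}$)
$\frac{N{\left(-59,-34 \right)} + Q}{- \frac{3448}{-2403} - 2517} = \frac{\frac{201}{55} + 2753}{- \frac{3448}{-2403} - 2517} = \frac{151616}{55 \left(\left(-3448\right) \left(- \frac{1}{2403}\right) - 2517\right)} = \frac{151616}{55 \left(\frac{3448}{2403} - 2517\right)} = \frac{151616}{55 \left(- \frac{6044903}{2403}\right)} = \frac{151616}{55} \left(- \frac{2403}{6044903}\right) = - \frac{364333248}{332469665}$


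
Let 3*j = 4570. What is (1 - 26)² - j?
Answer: -2695/3 ≈ -898.33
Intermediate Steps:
j = 4570/3 (j = (⅓)*4570 = 4570/3 ≈ 1523.3)
(1 - 26)² - j = (1 - 26)² - 1*4570/3 = (-25)² - 4570/3 = 625 - 4570/3 = -2695/3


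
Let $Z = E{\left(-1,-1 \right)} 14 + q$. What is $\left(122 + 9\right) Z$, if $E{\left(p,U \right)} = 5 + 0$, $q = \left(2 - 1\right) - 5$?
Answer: $8646$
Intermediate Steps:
$q = -4$ ($q = 1 - 5 = -4$)
$E{\left(p,U \right)} = 5$
$Z = 66$ ($Z = 5 \cdot 14 - 4 = 70 - 4 = 66$)
$\left(122 + 9\right) Z = \left(122 + 9\right) 66 = 131 \cdot 66 = 8646$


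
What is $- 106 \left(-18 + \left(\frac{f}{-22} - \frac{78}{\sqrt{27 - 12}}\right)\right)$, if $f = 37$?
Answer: $\frac{22949}{11} + \frac{2756 \sqrt{15}}{5} \approx 4221.1$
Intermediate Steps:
$- 106 \left(-18 + \left(\frac{f}{-22} - \frac{78}{\sqrt{27 - 12}}\right)\right) = - 106 \left(-18 + \left(\frac{37}{-22} - \frac{78}{\sqrt{27 - 12}}\right)\right) = - 106 \left(-18 + \left(37 \left(- \frac{1}{22}\right) - \frac{78}{\sqrt{15}}\right)\right) = - 106 \left(-18 - \left(\frac{37}{22} + 78 \frac{\sqrt{15}}{15}\right)\right) = - 106 \left(-18 - \left(\frac{37}{22} + \frac{26 \sqrt{15}}{5}\right)\right) = - 106 \left(- \frac{433}{22} - \frac{26 \sqrt{15}}{5}\right) = \frac{22949}{11} + \frac{2756 \sqrt{15}}{5}$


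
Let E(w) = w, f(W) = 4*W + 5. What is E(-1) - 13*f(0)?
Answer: -66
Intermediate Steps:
f(W) = 5 + 4*W
E(-1) - 13*f(0) = -1 - 13*(5 + 4*0) = -1 - 13*(5 + 0) = -1 - 13*5 = -1 - 65 = -66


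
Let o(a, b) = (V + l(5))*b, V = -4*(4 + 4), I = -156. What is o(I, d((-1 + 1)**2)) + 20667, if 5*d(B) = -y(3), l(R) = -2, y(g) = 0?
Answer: 20667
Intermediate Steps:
V = -32 (V = -4*8 = -32)
d(B) = 0 (d(B) = (-1*0)/5 = (1/5)*0 = 0)
o(a, b) = -34*b (o(a, b) = (-32 - 2)*b = -34*b)
o(I, d((-1 + 1)**2)) + 20667 = -34*0 + 20667 = 0 + 20667 = 20667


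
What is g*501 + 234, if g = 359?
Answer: 180093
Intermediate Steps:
g*501 + 234 = 359*501 + 234 = 179859 + 234 = 180093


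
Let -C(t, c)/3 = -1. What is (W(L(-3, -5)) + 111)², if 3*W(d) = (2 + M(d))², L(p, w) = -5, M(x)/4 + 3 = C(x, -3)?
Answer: 113569/9 ≈ 12619.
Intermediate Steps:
C(t, c) = 3 (C(t, c) = -3*(-1) = 3)
M(x) = 0 (M(x) = -12 + 4*3 = -12 + 12 = 0)
W(d) = 4/3 (W(d) = (2 + 0)²/3 = (⅓)*2² = (⅓)*4 = 4/3)
(W(L(-3, -5)) + 111)² = (4/3 + 111)² = (337/3)² = 113569/9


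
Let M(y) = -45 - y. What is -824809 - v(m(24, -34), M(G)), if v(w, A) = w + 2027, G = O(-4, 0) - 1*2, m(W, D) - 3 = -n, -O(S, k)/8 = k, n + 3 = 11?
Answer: -826831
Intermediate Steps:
n = 8 (n = -3 + 11 = 8)
O(S, k) = -8*k
m(W, D) = -5 (m(W, D) = 3 - 1*8 = 3 - 8 = -5)
G = -2 (G = -8*0 - 1*2 = 0 - 2 = -2)
v(w, A) = 2027 + w
-824809 - v(m(24, -34), M(G)) = -824809 - (2027 - 5) = -824809 - 1*2022 = -824809 - 2022 = -826831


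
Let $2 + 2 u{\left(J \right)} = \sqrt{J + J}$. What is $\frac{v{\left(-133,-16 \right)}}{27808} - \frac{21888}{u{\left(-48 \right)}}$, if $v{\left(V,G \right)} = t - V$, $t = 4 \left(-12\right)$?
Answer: $\frac{608663629}{695200} + \frac{43776 i \sqrt{6}}{25} \approx 875.52 + 4289.2 i$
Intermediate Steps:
$t = -48$
$u{\left(J \right)} = -1 + \frac{\sqrt{2} \sqrt{J}}{2}$ ($u{\left(J \right)} = -1 + \frac{\sqrt{J + J}}{2} = -1 + \frac{\sqrt{2 J}}{2} = -1 + \frac{\sqrt{2} \sqrt{J}}{2}$)
$v{\left(V,G \right)} = -48 - V$
$\frac{v{\left(-133,-16 \right)}}{27808} - \frac{21888}{u{\left(-48 \right)}} = \frac{-48 - -133}{27808} - \frac{21888}{-1 + \frac{\sqrt{2} \sqrt{-48}}{2}} = \left(-48 + 133\right) \frac{1}{27808} - \frac{21888}{-1 + \frac{\sqrt{2} \cdot 4 i \sqrt{3}}{2}} = 85 \cdot \frac{1}{27808} - \frac{21888}{-1 + 2 i \sqrt{6}} = \frac{85}{27808} - \frac{21888}{-1 + 2 i \sqrt{6}}$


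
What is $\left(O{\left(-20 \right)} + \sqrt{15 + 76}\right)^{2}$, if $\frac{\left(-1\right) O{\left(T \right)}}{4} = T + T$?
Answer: $\left(160 + \sqrt{91}\right)^{2} \approx 28744.0$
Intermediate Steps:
$O{\left(T \right)} = - 8 T$ ($O{\left(T \right)} = - 4 \left(T + T\right) = - 4 \cdot 2 T = - 8 T$)
$\left(O{\left(-20 \right)} + \sqrt{15 + 76}\right)^{2} = \left(\left(-8\right) \left(-20\right) + \sqrt{15 + 76}\right)^{2} = \left(160 + \sqrt{91}\right)^{2}$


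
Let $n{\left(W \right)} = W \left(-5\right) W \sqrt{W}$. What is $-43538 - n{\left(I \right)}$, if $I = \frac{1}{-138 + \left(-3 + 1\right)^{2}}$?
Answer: $-43538 + \frac{5 i \sqrt{134}}{2406104} \approx -43538.0 + 2.4055 \cdot 10^{-5} i$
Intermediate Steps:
$I = - \frac{1}{134}$ ($I = \frac{1}{-138 + \left(-2\right)^{2}} = \frac{1}{-138 + 4} = \frac{1}{-134} = - \frac{1}{134} \approx -0.0074627$)
$n{\left(W \right)} = - 5 W^{\frac{5}{2}}$ ($n{\left(W \right)} = - 5 W W \sqrt{W} = - 5 W^{2} \sqrt{W} = - 5 W^{\frac{5}{2}}$)
$-43538 - n{\left(I \right)} = -43538 - - 5 \left(- \frac{1}{134}\right)^{\frac{5}{2}} = -43538 - - 5 \frac{i \sqrt{134}}{2406104} = -43538 - - \frac{5 i \sqrt{134}}{2406104} = -43538 + \frac{5 i \sqrt{134}}{2406104}$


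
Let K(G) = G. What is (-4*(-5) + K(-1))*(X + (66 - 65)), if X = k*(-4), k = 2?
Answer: -133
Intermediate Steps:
X = -8 (X = 2*(-4) = -8)
(-4*(-5) + K(-1))*(X + (66 - 65)) = (-4*(-5) - 1)*(-8 + (66 - 65)) = (20 - 1)*(-8 + 1) = 19*(-7) = -133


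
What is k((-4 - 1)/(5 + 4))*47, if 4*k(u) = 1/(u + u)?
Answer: -423/40 ≈ -10.575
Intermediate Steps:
k(u) = 1/(8*u) (k(u) = 1/(4*(u + u)) = 1/(4*((2*u))) = (1/(2*u))/4 = 1/(8*u))
k((-4 - 1)/(5 + 4))*47 = (1/(8*(((-4 - 1)/(5 + 4)))))*47 = (1/(8*((-5/9))))*47 = (1/(8*((-5*⅑))))*47 = (1/(8*(-5/9)))*47 = ((⅛)*(-9/5))*47 = -9/40*47 = -423/40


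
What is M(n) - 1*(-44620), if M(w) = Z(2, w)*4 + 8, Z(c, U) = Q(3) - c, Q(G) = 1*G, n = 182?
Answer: 44632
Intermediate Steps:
Q(G) = G
Z(c, U) = 3 - c
M(w) = 12 (M(w) = (3 - 1*2)*4 + 8 = (3 - 2)*4 + 8 = 1*4 + 8 = 4 + 8 = 12)
M(n) - 1*(-44620) = 12 - 1*(-44620) = 12 + 44620 = 44632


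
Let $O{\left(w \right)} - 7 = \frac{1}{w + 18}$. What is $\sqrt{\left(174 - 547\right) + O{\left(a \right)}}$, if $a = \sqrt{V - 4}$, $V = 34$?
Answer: $\frac{\sqrt{-6587 - 366 \sqrt{30}}}{\sqrt{18 + \sqrt{30}}} \approx 19.13 i$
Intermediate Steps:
$a = \sqrt{30}$ ($a = \sqrt{34 - 4} = \sqrt{30} \approx 5.4772$)
$O{\left(w \right)} = 7 + \frac{1}{18 + w}$ ($O{\left(w \right)} = 7 + \frac{1}{w + 18} = 7 + \frac{1}{18 + w}$)
$\sqrt{\left(174 - 547\right) + O{\left(a \right)}} = \sqrt{\left(174 - 547\right) + \frac{127 + 7 \sqrt{30}}{18 + \sqrt{30}}} = \sqrt{-373 + \frac{127 + 7 \sqrt{30}}{18 + \sqrt{30}}}$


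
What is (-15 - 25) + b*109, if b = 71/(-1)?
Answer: -7779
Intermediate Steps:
b = -71 (b = 71*(-1) = -71)
(-15 - 25) + b*109 = (-15 - 25) - 71*109 = -40 - 7739 = -7779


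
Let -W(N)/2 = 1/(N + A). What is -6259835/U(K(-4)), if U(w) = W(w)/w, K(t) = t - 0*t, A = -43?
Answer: 588424490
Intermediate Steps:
K(t) = t (K(t) = t - 1*0 = t + 0 = t)
W(N) = -2/(-43 + N) (W(N) = -2/(N - 43) = -2/(-43 + N))
U(w) = -2/(w*(-43 + w)) (U(w) = (-2/(-43 + w))/w = -2/(w*(-43 + w)))
-6259835/U(K(-4)) = -6259835/((-2/(-4*(-43 - 4)))) = -6259835/((-2*(-¼)/(-47))) = -6259835/((-2*(-¼)*(-1/47))) = -6259835/(-1/94) = -6259835*(-94) = 588424490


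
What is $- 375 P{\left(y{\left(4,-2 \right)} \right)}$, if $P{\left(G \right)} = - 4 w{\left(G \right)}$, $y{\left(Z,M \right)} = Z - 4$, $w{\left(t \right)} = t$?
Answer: $0$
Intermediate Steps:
$y{\left(Z,M \right)} = -4 + Z$ ($y{\left(Z,M \right)} = Z - 4 = -4 + Z$)
$P{\left(G \right)} = - 4 G$
$- 375 P{\left(y{\left(4,-2 \right)} \right)} = - 375 \left(- 4 \left(-4 + 4\right)\right) = - 375 \left(\left(-4\right) 0\right) = \left(-375\right) 0 = 0$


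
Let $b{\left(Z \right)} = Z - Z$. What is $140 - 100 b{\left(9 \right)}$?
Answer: $140$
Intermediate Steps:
$b{\left(Z \right)} = 0$
$140 - 100 b{\left(9 \right)} = 140 - 0 = 140 + 0 = 140$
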